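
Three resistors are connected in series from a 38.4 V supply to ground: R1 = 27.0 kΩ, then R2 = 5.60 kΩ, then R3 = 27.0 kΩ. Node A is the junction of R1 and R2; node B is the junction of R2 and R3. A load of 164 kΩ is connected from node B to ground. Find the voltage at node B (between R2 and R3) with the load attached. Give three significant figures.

At node B, R3 is in parallel with the load: R3‖R_L = 23.18 kΩ.
Below node A the resistance is R2 + (R3‖R_L) = 28.78 kΩ, so V_A = 38.4 × 28.78/55.78 = 19.81 V.
Then V_B = V_A × (R3‖R_L)/(R2 + R3‖R_L) = 19.81 × 23.18/28.78 = 16.0 V.

V ≈ 16.0 V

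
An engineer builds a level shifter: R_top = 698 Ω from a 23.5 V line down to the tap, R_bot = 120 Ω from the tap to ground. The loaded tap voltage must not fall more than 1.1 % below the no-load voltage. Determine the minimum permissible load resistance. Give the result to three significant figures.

R_L(min) ≈ 9.21 kΩ

Output resistance R_th = R_top‖R_bot = (698 × 120)/818.0 = 102.4 Ω.
The fractional drop is R_th/(R_th + R_L); requiring this ≤ 0.0110 gives R_L ≥ R_th(1/0.0110 − 1) = 102.4 × 89.91 = 9.21 kΩ.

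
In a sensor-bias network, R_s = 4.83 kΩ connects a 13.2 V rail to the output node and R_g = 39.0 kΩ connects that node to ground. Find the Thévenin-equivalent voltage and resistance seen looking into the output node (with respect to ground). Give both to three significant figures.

V_th is the open-circuit tap voltage: 13.2 × 39.0/(4.83 + 39.0) = 11.7 V.
With the supply zeroed, R_s and R_g appear in parallel from the tap: R_th = R_s‖R_g = (4.83 × 39.0)/43.83 = 4.30 kΩ.

V_th = 11.7 V, R_th = 4.30 kΩ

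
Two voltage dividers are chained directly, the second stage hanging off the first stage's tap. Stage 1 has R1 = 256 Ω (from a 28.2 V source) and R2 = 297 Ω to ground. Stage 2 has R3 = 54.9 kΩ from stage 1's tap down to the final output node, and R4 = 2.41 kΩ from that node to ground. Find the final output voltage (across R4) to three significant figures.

Stage 2 presents R3+R4 = 57310 Ω as a load on stage 1's tap.
Stage 1's lower leg becomes R2‖(R3+R4) = 295.5 Ω, so V_mid = 28.2 × 295.5/551.5 = 15.11 V.
Stage 2 is itself unloaded: V_out = V_mid × R4/(R3+R4) = 15.11 × 2410/57310 = 0.635 V.

V_out ≈ 0.635 V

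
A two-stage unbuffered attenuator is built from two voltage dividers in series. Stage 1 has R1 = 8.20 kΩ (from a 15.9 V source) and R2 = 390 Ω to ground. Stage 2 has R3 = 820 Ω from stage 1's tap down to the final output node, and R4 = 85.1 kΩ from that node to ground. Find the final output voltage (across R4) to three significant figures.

V_out ≈ 0.712 V

Stage 2 presents R3+R4 = 85920 Ω as a load on stage 1's tap.
Stage 1's lower leg becomes R2‖(R3+R4) = 388.2 Ω, so V_mid = 15.9 × 388.2/8588 = 0.7188 V.
Stage 2 is itself unloaded: V_out = V_mid × R4/(R3+R4) = 0.7188 × 85100/85920 = 0.712 V.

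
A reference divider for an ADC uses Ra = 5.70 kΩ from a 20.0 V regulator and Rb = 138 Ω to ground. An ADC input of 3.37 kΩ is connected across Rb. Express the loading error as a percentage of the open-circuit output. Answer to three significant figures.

3.84 %

The divider's output (Thévenin) resistance is Ra‖Rb = 134.7 Ω.
Fractional drop under load = R_th/(R_th + R_L) = 134.7 / (134.7 + 3370) = 0.03844.
So the output falls by 3.84 %.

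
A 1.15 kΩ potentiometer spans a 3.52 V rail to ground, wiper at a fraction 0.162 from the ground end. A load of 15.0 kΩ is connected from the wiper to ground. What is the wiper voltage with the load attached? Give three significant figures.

V ≈ 0.564 V

The wiper splits the pot into (1−α)R = 963.7 Ω above and αR = 186.3 Ω below.
Lower section ‖ load = 184.0 Ω.
V_wiper = 3.52 × 184.0/(963.7 + 184.0) = 0.564 V.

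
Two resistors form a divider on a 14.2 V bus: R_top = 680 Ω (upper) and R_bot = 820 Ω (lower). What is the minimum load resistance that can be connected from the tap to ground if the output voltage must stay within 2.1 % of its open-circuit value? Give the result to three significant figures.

Output resistance R_th = R_top‖R_bot = (680 × 820)/1500 = 371.7 Ω.
The fractional drop is R_th/(R_th + R_L); requiring this ≤ 0.0210 gives R_L ≥ R_th(1/0.0210 − 1) = 371.7 × 46.62 = 17.3 kΩ.

R_L(min) ≈ 17.3 kΩ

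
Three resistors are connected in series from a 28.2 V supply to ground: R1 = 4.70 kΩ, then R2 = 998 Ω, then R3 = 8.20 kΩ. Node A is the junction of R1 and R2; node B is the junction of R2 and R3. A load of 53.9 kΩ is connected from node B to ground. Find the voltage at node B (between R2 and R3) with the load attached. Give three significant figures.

V ≈ 15.7 V

At node B, R3 is in parallel with the load: R3‖R_L = 7117 Ω.
Below node A the resistance is R2 + (R3‖R_L) = 8115 Ω, so V_A = 28.2 × 8115/12820 = 17.86 V.
Then V_B = V_A × (R3‖R_L)/(R2 + R3‖R_L) = 17.86 × 7117/8115 = 15.7 V.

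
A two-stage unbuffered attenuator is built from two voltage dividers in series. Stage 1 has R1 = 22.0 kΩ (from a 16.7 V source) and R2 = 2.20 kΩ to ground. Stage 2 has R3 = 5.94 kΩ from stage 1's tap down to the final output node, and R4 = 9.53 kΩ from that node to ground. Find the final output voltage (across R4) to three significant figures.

Stage 2 presents R3+R4 = 15.47 kΩ as a load on stage 1's tap.
Stage 1's lower leg becomes R2‖(R3+R4) = 1.926 kΩ, so V_mid = 16.7 × 1.926/23.93 = 1.344 V.
Stage 2 is itself unloaded: V_out = V_mid × R4/(R3+R4) = 1.344 × 9.53/15.47 = 0.828 V.

V_out ≈ 0.828 V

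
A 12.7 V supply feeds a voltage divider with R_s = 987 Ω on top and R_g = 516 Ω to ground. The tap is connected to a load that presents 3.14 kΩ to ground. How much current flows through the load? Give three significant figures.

I_L ≈ 1.25 mA

R_g‖R_L = 443.2 Ω; V_out = 12.7 × 443.2/1430 = 3.935 V.
I_L = V_out / R_L = 3.935 / 3.14 kΩ = 1.25 mA.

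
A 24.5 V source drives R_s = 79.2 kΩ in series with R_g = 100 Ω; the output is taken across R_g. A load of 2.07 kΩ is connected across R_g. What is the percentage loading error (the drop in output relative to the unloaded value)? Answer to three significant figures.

4.60 %

The divider's output (Thévenin) resistance is R_s‖R_g = 99.87 Ω.
Fractional drop under load = R_th/(R_th + R_L) = 99.87 / (99.87 + 2070) = 0.04603.
So the output falls by 4.60 %.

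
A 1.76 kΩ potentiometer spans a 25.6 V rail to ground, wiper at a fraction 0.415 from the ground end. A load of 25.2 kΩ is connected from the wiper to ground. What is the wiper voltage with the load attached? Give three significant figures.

The wiper splits the pot into (1−α)R = 1030 Ω above and αR = 730.4 Ω below.
Lower section ‖ load = 709.8 Ω.
V_wiper = 25.6 × 709.8/(1030 + 709.8) = 10.4 V.

V ≈ 10.4 V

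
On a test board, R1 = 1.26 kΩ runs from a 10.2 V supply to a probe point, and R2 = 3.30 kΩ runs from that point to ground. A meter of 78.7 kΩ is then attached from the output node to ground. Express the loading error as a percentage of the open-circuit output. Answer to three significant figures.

The divider's output (Thévenin) resistance is R1‖R2 = 0.9118 kΩ.
Fractional drop under load = R_th/(R_th + R_L) = 0.9118 / (0.9118 + 78.7) = 0.01145.
So the output falls by 1.15 %.

1.15 %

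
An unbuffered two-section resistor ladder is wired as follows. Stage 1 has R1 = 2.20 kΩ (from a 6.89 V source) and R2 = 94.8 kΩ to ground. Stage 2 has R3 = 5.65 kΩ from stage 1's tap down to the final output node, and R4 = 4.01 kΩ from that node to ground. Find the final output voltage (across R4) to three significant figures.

Stage 2 presents R3+R4 = 9.660 kΩ as a load on stage 1's tap.
Stage 1's lower leg becomes R2‖(R3+R4) = 8.767 kΩ, so V_mid = 6.89 × 8.767/10.97 = 5.508 V.
Stage 2 is itself unloaded: V_out = V_mid × R4/(R3+R4) = 5.508 × 4.01/9.660 = 2.29 V.

V_out ≈ 2.29 V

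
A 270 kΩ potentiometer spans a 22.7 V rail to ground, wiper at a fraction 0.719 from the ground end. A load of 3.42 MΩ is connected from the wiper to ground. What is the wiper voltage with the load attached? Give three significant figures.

V ≈ 16.1 V

The wiper splits the pot into (1−α)R = 75.87 kΩ above and αR = 194.1 kΩ below.
Lower section ‖ load = 183.7 kΩ.
V_wiper = 22.7 × 183.7/(75.87 + 183.7) = 16.1 V.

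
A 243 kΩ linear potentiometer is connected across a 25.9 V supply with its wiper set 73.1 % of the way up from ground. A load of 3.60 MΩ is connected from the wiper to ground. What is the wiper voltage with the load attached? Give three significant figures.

V ≈ 18.7 V

The wiper splits the pot into (1−α)R = 65.37 kΩ above and αR = 177.6 kΩ below.
Lower section ‖ load = 169.3 kΩ.
V_wiper = 25.9 × 169.3/(65.37 + 169.3) = 18.7 V.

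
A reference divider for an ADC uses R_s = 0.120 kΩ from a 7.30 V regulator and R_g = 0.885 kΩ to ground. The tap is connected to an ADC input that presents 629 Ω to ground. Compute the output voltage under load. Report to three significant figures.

V_out ≈ 5.50 V

The load sits in parallel with R_g: R_g‖R_L = (885 × 629) / (885 + 629) = 367.7 Ω.
V_out = 7.30 × 367.7 / (120 + 367.7) = 7.30 × 367.7/487.7 = 5.50 V.
(Unloaded it would have been 6.43 V.)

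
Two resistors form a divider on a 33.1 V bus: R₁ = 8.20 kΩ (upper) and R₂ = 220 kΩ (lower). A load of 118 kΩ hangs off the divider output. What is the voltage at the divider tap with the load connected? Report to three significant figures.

The load sits in parallel with R₂: R₂‖R_L = (220 × 118) / (220 + 118) = 76.80 kΩ.
V_out = 33.1 × 76.80 / (8.20 + 76.80) = 33.1 × 76.80/85.00 = 29.9 V.
(Unloaded it would have been 31.9 V.)

V_out ≈ 29.9 V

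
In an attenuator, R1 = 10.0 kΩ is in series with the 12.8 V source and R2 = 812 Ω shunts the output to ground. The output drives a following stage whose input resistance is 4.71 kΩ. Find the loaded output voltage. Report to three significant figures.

V_out ≈ 0.829 V

The load sits in parallel with R2: R2‖R_L = (812 × 4710) / (812 + 4710) = 692.6 Ω.
V_out = 12.8 × 692.6 / (10000 + 692.6) = 12.8 × 692.6/10690 = 0.829 V.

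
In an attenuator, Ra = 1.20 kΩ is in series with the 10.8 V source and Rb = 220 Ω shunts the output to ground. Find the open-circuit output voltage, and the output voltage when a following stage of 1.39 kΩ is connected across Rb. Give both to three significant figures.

Unloaded: 1.67 V; loaded: 1.48 V

Open-circuit: V = 10.8 × 220/(1200 + 220) = 1.67 V.
With the load, Rb becomes Rb‖R_L = 189.9 Ω, so V = 10.8 × 189.9/1390 = 1.48 V.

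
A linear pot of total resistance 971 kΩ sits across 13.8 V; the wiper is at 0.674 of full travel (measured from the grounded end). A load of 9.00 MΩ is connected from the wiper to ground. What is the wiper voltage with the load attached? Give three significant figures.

The wiper splits the pot into (1−α)R = 316.5 kΩ above and αR = 654.5 kΩ below.
Lower section ‖ load = 610.1 kΩ.
V_wiper = 13.8 × 610.1/(316.5 + 610.1) = 9.09 V.

V ≈ 9.09 V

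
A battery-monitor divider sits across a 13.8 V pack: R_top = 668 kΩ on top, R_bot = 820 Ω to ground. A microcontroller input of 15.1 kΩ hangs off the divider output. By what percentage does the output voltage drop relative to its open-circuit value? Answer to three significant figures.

5.14 %

The divider's output (Thévenin) resistance is R_top‖R_bot = 819.0 Ω.
Fractional drop under load = R_th/(R_th + R_L) = 819.0 / (819.0 + 15100) = 0.05145.
So the output falls by 5.14 %.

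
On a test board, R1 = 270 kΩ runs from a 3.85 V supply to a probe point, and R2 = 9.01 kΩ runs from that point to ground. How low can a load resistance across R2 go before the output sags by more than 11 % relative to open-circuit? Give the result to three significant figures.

Output resistance R_th = R1‖R2 = (270 × 9.01)/279.0 = 8.719 kΩ.
The fractional drop is R_th/(R_th + R_L); requiring this ≤ 0.110 gives R_L ≥ R_th(1/0.110 − 1) = 8.719 × 8.091 = 70.5 kΩ.

R_L(min) ≈ 70.5 kΩ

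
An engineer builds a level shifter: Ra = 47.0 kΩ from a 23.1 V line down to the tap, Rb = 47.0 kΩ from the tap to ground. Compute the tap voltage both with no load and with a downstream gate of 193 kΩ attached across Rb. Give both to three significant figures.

Open-circuit: V = 23.1 × 47.0/(47.0 + 47.0) = 11.6 V.
With the load, Rb becomes Rb‖R_L = 37.80 kΩ, so V = 23.1 × 37.80/84.80 = 10.3 V.

Unloaded: 11.6 V; loaded: 10.3 V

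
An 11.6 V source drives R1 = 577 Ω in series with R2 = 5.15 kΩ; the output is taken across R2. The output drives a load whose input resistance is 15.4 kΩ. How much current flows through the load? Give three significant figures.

I_L ≈ 0.655 mA

R2‖R_L = 3859 Ω; V_out = 11.6 × 3859/4436 = 10.09 V.
I_L = V_out / R_L = 10.09 / 15.4 kΩ = 0.655 mA.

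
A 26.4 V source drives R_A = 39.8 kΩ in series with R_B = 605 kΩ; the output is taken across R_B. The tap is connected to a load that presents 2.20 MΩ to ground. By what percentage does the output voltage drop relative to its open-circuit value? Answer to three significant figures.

1.67 %

The divider's output (Thévenin) resistance is R_A‖R_B = 37.34 kΩ.
Fractional drop under load = R_th/(R_th + R_L) = 37.34 / (37.34 + 2200) = 0.01669.
So the output falls by 1.67 %.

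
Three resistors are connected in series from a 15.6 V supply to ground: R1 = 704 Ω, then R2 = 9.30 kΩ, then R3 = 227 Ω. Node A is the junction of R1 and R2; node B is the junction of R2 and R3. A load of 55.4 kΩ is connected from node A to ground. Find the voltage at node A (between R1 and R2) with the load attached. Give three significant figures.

V ≈ 14.4 V

Below node A the series string R2+R3 = 9527 Ω sits in parallel with the 55400 Ω load: 8129 Ω.
V_A = 15.6 × 8129/(704 + 8129) = 14.4 V.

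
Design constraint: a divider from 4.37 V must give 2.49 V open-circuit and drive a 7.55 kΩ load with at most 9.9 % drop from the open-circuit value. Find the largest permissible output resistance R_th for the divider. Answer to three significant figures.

R_th ≤ 830 Ω

Loading drop = R_th/(R_th + R_L) ≤ 0.0990, so R_th ≤ R_L · ε/(1−ε) = 7.55 kΩ × 0.0990/0.9010 = 830 Ω.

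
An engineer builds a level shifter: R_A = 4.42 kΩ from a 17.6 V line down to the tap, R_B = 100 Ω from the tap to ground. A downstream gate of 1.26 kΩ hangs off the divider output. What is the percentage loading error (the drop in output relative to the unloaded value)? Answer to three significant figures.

7.20 %

The divider's output (Thévenin) resistance is R_A‖R_B = 97.79 Ω.
Fractional drop under load = R_th/(R_th + R_L) = 97.79 / (97.79 + 1260) = 0.07202.
So the output falls by 7.20 %.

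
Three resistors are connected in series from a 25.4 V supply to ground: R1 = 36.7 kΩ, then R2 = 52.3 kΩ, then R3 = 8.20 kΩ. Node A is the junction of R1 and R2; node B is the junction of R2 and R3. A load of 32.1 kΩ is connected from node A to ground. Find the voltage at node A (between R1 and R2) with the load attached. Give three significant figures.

V ≈ 9.24 V

Below node A the series string R2+R3 = 60.50 kΩ sits in parallel with the 32.1 kΩ load: 20.97 kΩ.
V_A = 25.4 × 20.97/(36.7 + 20.97) = 9.24 V.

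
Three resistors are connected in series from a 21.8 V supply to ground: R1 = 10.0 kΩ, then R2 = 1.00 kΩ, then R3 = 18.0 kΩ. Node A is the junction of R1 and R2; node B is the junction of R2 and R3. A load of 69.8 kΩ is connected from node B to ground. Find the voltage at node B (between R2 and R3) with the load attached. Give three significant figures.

V ≈ 12.3 V

At node B, R3 is in parallel with the load: R3‖R_L = 14.31 kΩ.
Below node A the resistance is R2 + (R3‖R_L) = 15.31 kΩ, so V_A = 21.8 × 15.31/25.31 = 13.19 V.
Then V_B = V_A × (R3‖R_L)/(R2 + R3‖R_L) = 13.19 × 14.31/15.31 = 12.3 V.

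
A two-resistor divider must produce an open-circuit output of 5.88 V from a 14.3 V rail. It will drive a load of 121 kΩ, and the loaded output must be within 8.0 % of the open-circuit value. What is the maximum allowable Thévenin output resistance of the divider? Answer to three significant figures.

Loading drop = R_th/(R_th + R_L) ≤ 0.0800, so R_th ≤ R_L · ε/(1−ε) = 121 kΩ × 0.0800/0.9200 = 10.5 kΩ.
(Any R1, R2 with R2/(R1+R2) = 0.411 and R1‖R2 ≤ 10.5 kΩ will meet the spec.)

R_th ≤ 10.5 kΩ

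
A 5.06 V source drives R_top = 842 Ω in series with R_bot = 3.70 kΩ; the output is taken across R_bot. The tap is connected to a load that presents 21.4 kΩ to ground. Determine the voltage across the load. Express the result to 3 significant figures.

The load sits in parallel with R_bot: R_bot‖R_L = (3700 × 21400) / (3700 + 21400) = 3155 Ω.
V_out = 5.06 × 3155 / (842 + 3155) = 5.06 × 3155/3997 = 3.99 V.

V_out ≈ 3.99 V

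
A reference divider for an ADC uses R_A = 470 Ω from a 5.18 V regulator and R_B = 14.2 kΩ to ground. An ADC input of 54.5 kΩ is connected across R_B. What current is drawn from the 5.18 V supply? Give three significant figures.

I ≈ 0.441 mA

R_B‖R_L = 11260 Ω, so the source sees R_A + R_B‖R_L = 11730 Ω.
I = 5.18 V / 11730 Ω = 0.441 mA.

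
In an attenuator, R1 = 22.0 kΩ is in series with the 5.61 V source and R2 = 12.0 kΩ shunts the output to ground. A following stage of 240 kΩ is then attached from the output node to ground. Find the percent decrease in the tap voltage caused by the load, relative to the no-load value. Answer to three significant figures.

The divider's output (Thévenin) resistance is R1‖R2 = 7.765 kΩ.
Fractional drop under load = R_th/(R_th + R_L) = 7.765 / (7.765 + 240) = 0.03134.
So the output falls by 3.13 %.

3.13 %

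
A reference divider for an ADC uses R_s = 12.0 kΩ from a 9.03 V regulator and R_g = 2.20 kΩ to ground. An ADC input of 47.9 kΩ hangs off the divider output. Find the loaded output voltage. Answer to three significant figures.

The load sits in parallel with R_g: R_g‖R_L = (2.20 × 47.9) / (2.20 + 47.9) = 2.103 kΩ.
V_out = 9.03 × 2.103 / (12.0 + 2.103) = 9.03 × 2.103/14.10 = 1.35 V.

V_out ≈ 1.35 V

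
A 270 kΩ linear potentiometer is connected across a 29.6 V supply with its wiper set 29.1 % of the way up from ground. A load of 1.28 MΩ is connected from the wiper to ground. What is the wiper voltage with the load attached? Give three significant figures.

The wiper splits the pot into (1−α)R = 191.4 kΩ above and αR = 78.57 kΩ below.
Lower section ‖ load = 74.03 kΩ.
V_wiper = 29.6 × 74.03/(191.4 + 74.03) = 8.25 V.

V ≈ 8.25 V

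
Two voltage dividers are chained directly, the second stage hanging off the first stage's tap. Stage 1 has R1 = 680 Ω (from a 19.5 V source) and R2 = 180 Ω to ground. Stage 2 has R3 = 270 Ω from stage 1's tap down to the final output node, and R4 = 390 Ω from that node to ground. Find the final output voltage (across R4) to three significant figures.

V_out ≈ 1.98 V

Stage 2 presents R3+R4 = 660.0 Ω as a load on stage 1's tap.
Stage 1's lower leg becomes R2‖(R3+R4) = 141.4 Ω, so V_mid = 19.5 × 141.4/821.4 = 3.357 V.
Stage 2 is itself unloaded: V_out = V_mid × R4/(R3+R4) = 3.357 × 390/660.0 = 1.98 V.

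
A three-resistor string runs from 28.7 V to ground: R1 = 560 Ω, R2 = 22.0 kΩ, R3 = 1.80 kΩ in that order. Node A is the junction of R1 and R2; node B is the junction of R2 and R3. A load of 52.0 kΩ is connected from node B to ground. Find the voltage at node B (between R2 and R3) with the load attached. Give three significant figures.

At node B, R3 is in parallel with the load: R3‖R_L = 1740 Ω.
Below node A the resistance is R2 + (R3‖R_L) = 23740 Ω, so V_A = 28.7 × 23740/24300 = 28.04 V.
Then V_B = V_A × (R3‖R_L)/(R2 + R3‖R_L) = 28.04 × 1740/23740 = 2.05 V.

V ≈ 2.05 V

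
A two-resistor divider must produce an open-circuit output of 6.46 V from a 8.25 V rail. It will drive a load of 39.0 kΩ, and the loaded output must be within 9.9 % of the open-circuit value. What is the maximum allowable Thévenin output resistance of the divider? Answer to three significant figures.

R_th ≤ 4.29 kΩ

Loading drop = R_th/(R_th + R_L) ≤ 0.0990, so R_th ≤ R_L · ε/(1−ε) = 39.0 kΩ × 0.0990/0.9010 = 4.29 kΩ.
(Any R1, R2 with R2/(R1+R2) = 0.783 and R1‖R2 ≤ 4.29 kΩ will meet the spec.)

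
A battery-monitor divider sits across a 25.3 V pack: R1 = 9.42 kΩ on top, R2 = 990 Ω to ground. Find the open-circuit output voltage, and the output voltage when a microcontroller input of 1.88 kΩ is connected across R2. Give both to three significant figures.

Unloaded: 2.41 V; loaded: 1.63 V

Open-circuit: V = 25.3 × 990/(9420 + 990) = 2.41 V.
With the load, R2 becomes R2‖R_L = 648.5 Ω, so V = 25.3 × 648.5/10070 = 1.63 V.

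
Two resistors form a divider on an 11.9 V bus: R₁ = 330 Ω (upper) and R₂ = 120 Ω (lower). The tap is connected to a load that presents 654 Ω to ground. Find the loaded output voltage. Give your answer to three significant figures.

The load sits in parallel with R₂: R₂‖R_L = (120 × 654) / (120 + 654) = 101.4 Ω.
V_out = 11.9 × 101.4 / (330 + 101.4) = 11.9 × 101.4/431.4 = 2.80 V.

V_out ≈ 2.80 V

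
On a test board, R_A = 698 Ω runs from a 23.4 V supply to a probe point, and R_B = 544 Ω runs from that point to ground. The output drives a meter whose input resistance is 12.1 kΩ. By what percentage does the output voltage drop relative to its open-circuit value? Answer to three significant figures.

The divider's output (Thévenin) resistance is R_A‖R_B = 305.7 Ω.
Fractional drop under load = R_th/(R_th + R_L) = 305.7 / (305.7 + 12100) = 0.02464.
So the output falls by 2.46 %.

2.46 %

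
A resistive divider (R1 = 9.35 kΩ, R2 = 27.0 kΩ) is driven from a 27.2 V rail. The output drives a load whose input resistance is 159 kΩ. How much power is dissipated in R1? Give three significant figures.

P ≈ 6.58 mW

Total resistance from the source is R1 + (R2‖R_L) = 32.43 kΩ, so I = 27.2/32.43 kΩ = 0.8387 mA.
P = I²·R1 = (0.8387 mA)² × 9.35 kΩ = 6.58 mW.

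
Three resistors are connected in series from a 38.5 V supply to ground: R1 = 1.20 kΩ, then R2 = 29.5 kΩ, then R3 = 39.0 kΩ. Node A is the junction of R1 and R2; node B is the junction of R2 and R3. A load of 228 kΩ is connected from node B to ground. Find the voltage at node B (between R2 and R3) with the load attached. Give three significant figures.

At node B, R3 is in parallel with the load: R3‖R_L = 33.30 kΩ.
Below node A the resistance is R2 + (R3‖R_L) = 62.80 kΩ, so V_A = 38.5 × 62.80/64.00 = 37.78 V.
Then V_B = V_A × (R3‖R_L)/(R2 + R3‖R_L) = 37.78 × 33.30/62.80 = 20.0 V.

V ≈ 20.0 V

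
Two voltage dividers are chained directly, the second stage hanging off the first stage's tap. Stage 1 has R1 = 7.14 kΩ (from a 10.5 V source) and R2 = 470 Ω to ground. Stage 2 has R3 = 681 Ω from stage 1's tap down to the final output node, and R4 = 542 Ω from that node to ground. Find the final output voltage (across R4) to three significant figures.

Stage 2 presents R3+R4 = 1223 Ω as a load on stage 1's tap.
Stage 1's lower leg becomes R2‖(R3+R4) = 339.5 Ω, so V_mid = 10.5 × 339.5/7480 = 0.4766 V.
Stage 2 is itself unloaded: V_out = V_mid × R4/(R3+R4) = 0.4766 × 542/1223 = 0.211 V.

V_out ≈ 0.211 V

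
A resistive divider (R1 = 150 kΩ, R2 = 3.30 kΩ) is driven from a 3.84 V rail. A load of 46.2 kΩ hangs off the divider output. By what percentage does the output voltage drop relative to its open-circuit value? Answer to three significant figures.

6.53 %

The divider's output (Thévenin) resistance is R1‖R2 = 3.229 kΩ.
Fractional drop under load = R_th/(R_th + R_L) = 3.229 / (3.229 + 46.2) = 0.06533.
So the output falls by 6.53 %.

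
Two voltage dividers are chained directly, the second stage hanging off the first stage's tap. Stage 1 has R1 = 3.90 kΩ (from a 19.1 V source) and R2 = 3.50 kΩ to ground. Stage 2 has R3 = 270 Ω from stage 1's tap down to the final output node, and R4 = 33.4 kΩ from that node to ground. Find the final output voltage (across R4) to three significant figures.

Stage 2 presents R3+R4 = 33670 Ω as a load on stage 1's tap.
Stage 1's lower leg becomes R2‖(R3+R4) = 3170 Ω, so V_mid = 19.1 × 3170/7070 = 8.565 V.
Stage 2 is itself unloaded: V_out = V_mid × R4/(R3+R4) = 8.565 × 33400/33670 = 8.50 V.

V_out ≈ 8.50 V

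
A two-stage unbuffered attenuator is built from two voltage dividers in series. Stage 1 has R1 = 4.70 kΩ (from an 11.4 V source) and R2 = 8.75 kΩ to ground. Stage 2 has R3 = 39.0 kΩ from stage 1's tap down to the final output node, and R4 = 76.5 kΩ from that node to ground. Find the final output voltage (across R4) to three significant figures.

Stage 2 presents R3+R4 = 115.5 kΩ as a load on stage 1's tap.
Stage 1's lower leg becomes R2‖(R3+R4) = 8.134 kΩ, so V_mid = 11.4 × 8.134/12.83 = 7.225 V.
Stage 2 is itself unloaded: V_out = V_mid × R4/(R3+R4) = 7.225 × 76.5/115.5 = 4.79 V.

V_out ≈ 4.79 V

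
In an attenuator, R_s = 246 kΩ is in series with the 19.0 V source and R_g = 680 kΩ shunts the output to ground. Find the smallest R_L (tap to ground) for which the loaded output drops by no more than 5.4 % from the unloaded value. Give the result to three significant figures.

Output resistance R_th = R_s‖R_g = (246 × 680)/926.0 = 180.6 kΩ.
The fractional drop is R_th/(R_th + R_L); requiring this ≤ 0.0540 gives R_L ≥ R_th(1/0.0540 − 1) = 180.6 × 17.52 = 3.16 MΩ.

R_L(min) ≈ 3.16 MΩ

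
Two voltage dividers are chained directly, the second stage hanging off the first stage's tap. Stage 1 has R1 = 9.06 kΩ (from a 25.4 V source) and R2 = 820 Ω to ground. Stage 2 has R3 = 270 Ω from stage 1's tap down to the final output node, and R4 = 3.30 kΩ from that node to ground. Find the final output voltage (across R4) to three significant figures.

Stage 2 presents R3+R4 = 3570 Ω as a load on stage 1's tap.
Stage 1's lower leg becomes R2‖(R3+R4) = 666.8 Ω, so V_mid = 25.4 × 666.8/9727 = 1.741 V.
Stage 2 is itself unloaded: V_out = V_mid × R4/(R3+R4) = 1.741 × 3300/3570 = 1.61 V.

V_out ≈ 1.61 V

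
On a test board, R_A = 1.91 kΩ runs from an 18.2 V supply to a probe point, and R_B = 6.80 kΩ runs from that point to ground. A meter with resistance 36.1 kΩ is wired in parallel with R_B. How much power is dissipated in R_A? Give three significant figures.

P ≈ 10.9 mW

Total resistance from the source is R_A + (R_B‖R_L) = 7.632 kΩ, so I = 18.2/7.632 kΩ = 2.385 mA.
P = I²·R_A = (2.385 mA)² × 1.91 kΩ = 10.9 mW.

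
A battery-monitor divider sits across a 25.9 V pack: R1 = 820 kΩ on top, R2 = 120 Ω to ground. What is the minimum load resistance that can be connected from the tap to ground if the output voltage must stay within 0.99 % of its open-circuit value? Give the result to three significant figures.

Output resistance R_th = R1‖R2 = (820000 × 120)/820100 = 120.0 Ω.
The fractional drop is R_th/(R_th + R_L); requiring this ≤ 0.00990 gives R_L ≥ R_th(1/0.00990 − 1) = 120.0 × 100.0 = 12.0 kΩ.

R_L(min) ≈ 12.0 kΩ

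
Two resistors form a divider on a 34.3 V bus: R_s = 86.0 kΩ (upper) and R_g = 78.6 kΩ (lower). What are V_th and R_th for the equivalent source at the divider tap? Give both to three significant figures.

V_th is the open-circuit tap voltage: 34.3 × 78.6/(86.0 + 78.6) = 16.4 V.
With the supply zeroed, R_s and R_g appear in parallel from the tap: R_th = R_s‖R_g = (86.0 × 78.6)/164.6 = 41.1 kΩ.

V_th = 16.4 V, R_th = 41.1 kΩ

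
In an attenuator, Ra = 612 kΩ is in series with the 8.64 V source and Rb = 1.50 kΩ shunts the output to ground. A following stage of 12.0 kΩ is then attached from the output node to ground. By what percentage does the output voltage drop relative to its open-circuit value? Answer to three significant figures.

11.1 %

The divider's output (Thévenin) resistance is Ra‖Rb = 1.496 kΩ.
Fractional drop under load = R_th/(R_th + R_L) = 1.496 / (1.496 + 12.0) = 0.1109.
So the output falls by 11.1 %.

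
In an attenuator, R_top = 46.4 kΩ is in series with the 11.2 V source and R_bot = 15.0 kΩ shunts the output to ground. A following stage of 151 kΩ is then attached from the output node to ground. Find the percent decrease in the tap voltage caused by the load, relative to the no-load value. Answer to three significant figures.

6.98 %

The divider's output (Thévenin) resistance is R_top‖R_bot = 11.34 kΩ.
Fractional drop under load = R_th/(R_th + R_L) = 11.34 / (11.34 + 151) = 0.06983.
So the output falls by 6.98 %.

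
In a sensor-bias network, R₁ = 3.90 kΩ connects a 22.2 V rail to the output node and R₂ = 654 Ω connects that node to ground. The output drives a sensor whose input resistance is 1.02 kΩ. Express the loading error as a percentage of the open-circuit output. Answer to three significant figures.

35.4 %

The divider's output (Thévenin) resistance is R₁‖R₂ = 560.1 Ω.
Fractional drop under load = R_th/(R_th + R_L) = 560.1 / (560.1 + 1020) = 0.3545.
So the output falls by 35.4 %.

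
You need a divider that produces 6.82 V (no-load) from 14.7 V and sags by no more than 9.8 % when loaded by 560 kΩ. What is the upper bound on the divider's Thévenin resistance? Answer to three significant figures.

R_th ≤ 60.8 kΩ

Loading drop = R_th/(R_th + R_L) ≤ 0.0980, so R_th ≤ R_L · ε/(1−ε) = 560 kΩ × 0.0980/0.9020 = 60.8 kΩ.
(Any R1, R2 with R2/(R1+R2) = 0.464 and R1‖R2 ≤ 60.8 kΩ will meet the spec.)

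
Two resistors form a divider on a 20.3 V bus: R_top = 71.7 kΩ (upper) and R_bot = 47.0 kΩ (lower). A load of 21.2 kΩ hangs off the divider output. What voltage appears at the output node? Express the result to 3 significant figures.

The load sits in parallel with R_bot: R_bot‖R_L = (47.0 × 21.2) / (47.0 + 21.2) = 14.61 kΩ.
V_out = 20.3 × 14.61 / (71.7 + 14.61) = 20.3 × 14.61/86.31 = 3.44 V.

V_out ≈ 3.44 V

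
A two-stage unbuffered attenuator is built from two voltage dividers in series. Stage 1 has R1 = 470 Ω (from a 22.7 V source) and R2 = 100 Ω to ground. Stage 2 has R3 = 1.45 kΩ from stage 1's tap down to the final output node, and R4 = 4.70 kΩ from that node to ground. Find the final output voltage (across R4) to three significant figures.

Stage 2 presents R3+R4 = 6150 Ω as a load on stage 1's tap.
Stage 1's lower leg becomes R2‖(R3+R4) = 98.40 Ω, so V_mid = 22.7 × 98.40/568.4 = 3.930 V.
Stage 2 is itself unloaded: V_out = V_mid × R4/(R3+R4) = 3.930 × 4700/6150 = 3.00 V.

V_out ≈ 3.00 V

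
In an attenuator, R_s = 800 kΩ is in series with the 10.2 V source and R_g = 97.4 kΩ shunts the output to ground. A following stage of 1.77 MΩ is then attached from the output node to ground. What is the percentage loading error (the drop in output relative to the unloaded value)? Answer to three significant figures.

The divider's output (Thévenin) resistance is R_s‖R_g = 86.83 kΩ.
Fractional drop under load = R_th/(R_th + R_L) = 86.83 / (86.83 + 1770) = 0.04676.
So the output falls by 4.68 %.

4.68 %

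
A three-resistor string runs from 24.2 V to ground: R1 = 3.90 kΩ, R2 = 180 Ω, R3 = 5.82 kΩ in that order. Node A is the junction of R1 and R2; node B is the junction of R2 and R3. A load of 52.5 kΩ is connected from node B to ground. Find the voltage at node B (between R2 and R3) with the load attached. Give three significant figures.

At node B, R3 is in parallel with the load: R3‖R_L = 5239 Ω.
Below node A the resistance is R2 + (R3‖R_L) = 5419 Ω, so V_A = 24.2 × 5419/9319 = 14.07 V.
Then V_B = V_A × (R3‖R_L)/(R2 + R3‖R_L) = 14.07 × 5239/5419 = 13.6 V.

V ≈ 13.6 V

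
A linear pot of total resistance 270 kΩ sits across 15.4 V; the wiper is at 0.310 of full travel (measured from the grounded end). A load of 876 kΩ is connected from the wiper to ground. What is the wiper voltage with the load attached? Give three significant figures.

The wiper splits the pot into (1−α)R = 186.3 kΩ above and αR = 83.70 kΩ below.
Lower section ‖ load = 76.40 kΩ.
V_wiper = 15.4 × 76.40/(186.3 + 76.40) = 4.48 V.

V ≈ 4.48 V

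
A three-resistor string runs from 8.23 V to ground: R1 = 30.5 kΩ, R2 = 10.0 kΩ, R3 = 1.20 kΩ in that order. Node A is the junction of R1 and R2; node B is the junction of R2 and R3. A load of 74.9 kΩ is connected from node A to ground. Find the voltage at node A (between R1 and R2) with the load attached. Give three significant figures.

Below node A the series string R2+R3 = 11.20 kΩ sits in parallel with the 74.9 kΩ load: 9.743 kΩ.
V_A = 8.23 × 9.743/(30.5 + 9.743) = 1.99 V.

V ≈ 1.99 V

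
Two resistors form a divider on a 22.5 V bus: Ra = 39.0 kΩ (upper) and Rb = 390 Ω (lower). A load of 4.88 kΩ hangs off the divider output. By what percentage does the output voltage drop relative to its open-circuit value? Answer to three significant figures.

The divider's output (Thévenin) resistance is Ra‖Rb = 386.1 Ω.
Fractional drop under load = R_th/(R_th + R_L) = 386.1 / (386.1 + 4880) = 0.07332.
So the output falls by 7.33 %.

7.33 %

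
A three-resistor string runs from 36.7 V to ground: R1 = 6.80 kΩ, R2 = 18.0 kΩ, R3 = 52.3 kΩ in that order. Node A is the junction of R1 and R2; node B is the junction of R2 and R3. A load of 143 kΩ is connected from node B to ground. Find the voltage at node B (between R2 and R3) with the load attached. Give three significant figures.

V ≈ 22.3 V

At node B, R3 is in parallel with the load: R3‖R_L = 38.29 kΩ.
Below node A the resistance is R2 + (R3‖R_L) = 56.29 kΩ, so V_A = 36.7 × 56.29/63.09 = 32.74 V.
Then V_B = V_A × (R3‖R_L)/(R2 + R3‖R_L) = 32.74 × 38.29/56.29 = 22.3 V.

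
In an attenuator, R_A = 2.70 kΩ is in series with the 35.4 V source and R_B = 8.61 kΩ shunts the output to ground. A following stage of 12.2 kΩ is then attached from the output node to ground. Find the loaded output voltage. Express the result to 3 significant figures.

V_out ≈ 23.1 V

The load sits in parallel with R_B: R_B‖R_L = (8.61 × 12.2) / (8.61 + 12.2) = 5.048 kΩ.
V_out = 35.4 × 5.048 / (2.70 + 5.048) = 35.4 × 5.048/7.748 = 23.1 V.
(Unloaded it would have been 26.9 V.)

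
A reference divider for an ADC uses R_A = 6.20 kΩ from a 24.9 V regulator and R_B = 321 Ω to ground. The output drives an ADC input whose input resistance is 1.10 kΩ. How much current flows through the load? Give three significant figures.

R_B‖R_L = 248.5 Ω; V_out = 24.9 × 248.5/6448 = 0.9595 V.
I_L = V_out / R_L = 0.9595 / 1.10 kΩ = 0.872 mA.

I_L ≈ 0.872 mA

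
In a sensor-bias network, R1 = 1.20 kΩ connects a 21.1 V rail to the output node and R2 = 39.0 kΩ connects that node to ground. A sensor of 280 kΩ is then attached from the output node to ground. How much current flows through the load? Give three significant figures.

R2‖R_L = 34.23 kΩ; V_out = 21.1 × 34.23/35.43 = 20.39 V.
I_L = V_out / R_L = 20.39 / 280 kΩ = 0.0728 mA.

I_L ≈ 0.0728 mA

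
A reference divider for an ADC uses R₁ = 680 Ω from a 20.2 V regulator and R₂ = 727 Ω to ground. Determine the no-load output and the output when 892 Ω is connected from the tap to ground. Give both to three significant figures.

Open-circuit: V = 20.2 × 727/(680 + 727) = 10.4 V.
With the load, R₂ becomes R₂‖R_L = 400.5 Ω, so V = 20.2 × 400.5/1081 = 7.49 V.

Unloaded: 10.4 V; loaded: 7.49 V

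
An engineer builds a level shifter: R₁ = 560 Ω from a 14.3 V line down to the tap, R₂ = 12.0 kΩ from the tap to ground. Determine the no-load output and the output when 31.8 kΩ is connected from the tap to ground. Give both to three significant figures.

Open-circuit: V = 14.3 × 12000/(560 + 12000) = 13.7 V.
With the load, R₂ becomes R₂‖R_L = 8712 Ω, so V = 14.3 × 8712/9272 = 13.4 V.

Unloaded: 13.7 V; loaded: 13.4 V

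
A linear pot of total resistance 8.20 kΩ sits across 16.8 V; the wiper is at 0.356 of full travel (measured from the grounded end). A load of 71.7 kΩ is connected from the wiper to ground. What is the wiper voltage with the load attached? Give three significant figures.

The wiper splits the pot into (1−α)R = 5.281 kΩ above and αR = 2.919 kΩ below.
Lower section ‖ load = 2.805 kΩ.
V_wiper = 16.8 × 2.805/(5.281 + 2.805) = 5.83 V.

V ≈ 5.83 V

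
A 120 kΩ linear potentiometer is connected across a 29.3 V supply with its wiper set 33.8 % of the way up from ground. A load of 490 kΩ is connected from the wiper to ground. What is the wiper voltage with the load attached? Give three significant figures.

The wiper splits the pot into (1−α)R = 79.44 kΩ above and αR = 40.56 kΩ below.
Lower section ‖ load = 37.46 kΩ.
V_wiper = 29.3 × 37.46/(79.44 + 37.46) = 9.39 V.

V ≈ 9.39 V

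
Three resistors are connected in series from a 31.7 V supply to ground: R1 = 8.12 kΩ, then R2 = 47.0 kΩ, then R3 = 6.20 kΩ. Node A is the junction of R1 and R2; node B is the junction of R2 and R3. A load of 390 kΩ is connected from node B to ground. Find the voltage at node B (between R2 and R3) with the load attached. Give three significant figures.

At node B, R3 is in parallel with the load: R3‖R_L = 6.103 kΩ.
Below node A the resistance is R2 + (R3‖R_L) = 53.10 kΩ, so V_A = 31.7 × 53.10/61.22 = 27.50 V.
Then V_B = V_A × (R3‖R_L)/(R2 + R3‖R_L) = 27.50 × 6.103/53.10 = 3.16 V.

V ≈ 3.16 V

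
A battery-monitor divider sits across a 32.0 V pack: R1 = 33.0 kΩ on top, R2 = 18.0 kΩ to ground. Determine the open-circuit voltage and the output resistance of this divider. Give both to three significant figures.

V_th = 11.3 V, R_th = 11.6 kΩ

V_th is the open-circuit tap voltage: 32.0 × 18.0/(33.0 + 18.0) = 11.3 V.
With the supply zeroed, R1 and R2 appear in parallel from the tap: R_th = R1‖R2 = (33.0 × 18.0)/51.00 = 11.6 kΩ.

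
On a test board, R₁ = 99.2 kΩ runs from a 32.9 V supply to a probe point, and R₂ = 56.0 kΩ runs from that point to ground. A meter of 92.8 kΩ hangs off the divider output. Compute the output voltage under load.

The load sits in parallel with R₂: R₂‖R_L = (56.0 × 92.8) / (56.0 + 92.8) = 34.92 kΩ.
V_out = 32.9 × 34.92 / (99.2 + 34.92) = 32.9 × 34.92/134.1 = 8.57 V.

V_out ≈ 8.57 V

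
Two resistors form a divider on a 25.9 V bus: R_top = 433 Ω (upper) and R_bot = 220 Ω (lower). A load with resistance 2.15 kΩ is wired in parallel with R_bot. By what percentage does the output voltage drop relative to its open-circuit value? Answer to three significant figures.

6.35 %

The divider's output (Thévenin) resistance is R_top‖R_bot = 145.9 Ω.
Fractional drop under load = R_th/(R_th + R_L) = 145.9 / (145.9 + 2150) = 0.06354.
So the output falls by 6.35 %.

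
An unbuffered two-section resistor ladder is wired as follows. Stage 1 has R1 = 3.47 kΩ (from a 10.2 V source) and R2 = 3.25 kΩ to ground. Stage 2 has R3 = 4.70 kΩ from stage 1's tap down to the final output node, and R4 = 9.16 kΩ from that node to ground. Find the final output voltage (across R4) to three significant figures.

V_out ≈ 2.91 V

Stage 2 presents R3+R4 = 13.86 kΩ as a load on stage 1's tap.
Stage 1's lower leg becomes R2‖(R3+R4) = 2.633 kΩ, so V_mid = 10.2 × 2.633/6.103 = 4.400 V.
Stage 2 is itself unloaded: V_out = V_mid × R4/(R3+R4) = 4.400 × 9.16/13.86 = 2.91 V.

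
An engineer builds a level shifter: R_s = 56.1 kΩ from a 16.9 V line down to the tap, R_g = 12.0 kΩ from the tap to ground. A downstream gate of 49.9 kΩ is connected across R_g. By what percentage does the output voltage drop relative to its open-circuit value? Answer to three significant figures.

The divider's output (Thévenin) resistance is R_s‖R_g = 9.885 kΩ.
Fractional drop under load = R_th/(R_th + R_L) = 9.885 / (9.885 + 49.9) = 0.1653.
So the output falls by 16.5 %.

16.5 %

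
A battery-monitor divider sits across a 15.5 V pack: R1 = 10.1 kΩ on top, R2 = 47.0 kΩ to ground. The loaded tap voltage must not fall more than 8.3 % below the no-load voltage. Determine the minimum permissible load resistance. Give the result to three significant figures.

R_L(min) ≈ 91.8 kΩ

Output resistance R_th = R1‖R2 = (10.1 × 47.0)/57.10 = 8.313 kΩ.
The fractional drop is R_th/(R_th + R_L); requiring this ≤ 0.0830 gives R_L ≥ R_th(1/0.0830 − 1) = 8.313 × 11.05 = 91.8 kΩ.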